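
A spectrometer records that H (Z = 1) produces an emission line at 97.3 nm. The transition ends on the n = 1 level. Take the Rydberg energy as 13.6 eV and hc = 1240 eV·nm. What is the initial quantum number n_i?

n_i = 4

The photon energy is ΔE = hc/λ = 1240 / 97.3 = 12.74 eV.
With Z = 1, ΔE = 13.60 × (1/n_f² − 1/n_i²), so 1/n_f² − 1/n_i² = 0.9371.
With n_f = 1: 1/n_i² = 1/1 − 0.9371 = 0.06293, so n_i ≈ 3.99.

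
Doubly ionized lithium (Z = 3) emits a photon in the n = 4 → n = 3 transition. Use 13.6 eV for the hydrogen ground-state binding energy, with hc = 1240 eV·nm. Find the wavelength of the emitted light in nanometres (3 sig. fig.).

For Z = 3 the level energies scale as Z², so the effective Rydberg energy is 13.6 × 9 = 122.4 eV.
ΔE = 122.4 × (1/3² − 1/4²) = 122.4 × 0.04861 = 5.950 eV.
λ = hc/ΔE = 1240 / 5.950 = 208 nm.

208 nm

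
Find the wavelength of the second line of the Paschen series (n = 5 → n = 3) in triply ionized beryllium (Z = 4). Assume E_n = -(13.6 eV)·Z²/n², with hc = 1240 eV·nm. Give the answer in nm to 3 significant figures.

80.1 nm

The Paschen series terminates on n_f = 3; the second line has n_i = 3+2 = 5.
ΔE = 217.6 × (1/3² − 1/5²) = 15.47 eV.
λ = 1240 / 15.47 = 80.1 nm.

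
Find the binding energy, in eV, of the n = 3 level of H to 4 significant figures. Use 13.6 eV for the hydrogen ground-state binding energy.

1.511 eV

E_3 = −13.60/9 = −1.511 eV, so ionization (to E = 0) requires 1.511 eV.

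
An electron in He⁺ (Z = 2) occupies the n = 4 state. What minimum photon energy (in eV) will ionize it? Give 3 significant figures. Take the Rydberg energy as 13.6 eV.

3.40 eV

E_n = −13.6 Z²/n² = −54.40/n² eV for Z = 2.
E_4 = −54.40/16 = −3.40 eV, so ionization (to E = 0) requires 3.40 eV.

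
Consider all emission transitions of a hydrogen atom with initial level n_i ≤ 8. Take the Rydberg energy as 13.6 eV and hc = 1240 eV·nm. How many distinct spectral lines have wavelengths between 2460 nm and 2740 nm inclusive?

Enumerate all n_i → n_f pairs with 1 ≤ n_f < n_i ≤ 8 and compute λ = 1240 / [13.6·1·(1/n_f² − 1/n_i²)].
Lines falling in [2460, 2740] nm: 6→4 (2626 nm).

1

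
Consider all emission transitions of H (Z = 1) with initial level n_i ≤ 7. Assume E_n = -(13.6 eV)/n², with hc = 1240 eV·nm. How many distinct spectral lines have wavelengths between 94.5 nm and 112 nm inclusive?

3

Enumerate all n_i → n_f pairs with 1 ≤ n_f < n_i ≤ 7 and compute λ = 1240 / [13.6·1·(1/n_f² − 1/n_i²)].
Lines falling in [94.5, 112] nm: 5→1 (94.98 nm), 4→1 (97.25 nm), 3→1 (102.6 nm).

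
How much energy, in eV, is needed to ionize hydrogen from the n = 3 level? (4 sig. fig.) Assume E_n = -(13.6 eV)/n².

E_3 = −13.60/9 = −1.511 eV, so ionization (to E = 0) requires 1.511 eV.

1.511 eV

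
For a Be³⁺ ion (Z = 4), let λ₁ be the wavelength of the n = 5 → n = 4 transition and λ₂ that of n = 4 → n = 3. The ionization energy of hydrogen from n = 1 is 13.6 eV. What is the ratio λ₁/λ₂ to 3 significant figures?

2.16

λ ∝ 1/ΔE ∝ 1/(1/n_f² − 1/n_i²), and the Z² and hc factors cancel in the ratio.
λ₁/λ₂ = (1/3² − 1/4²)/(1/4² − 1/5²) = 0.04861/0.02250 = 2.16.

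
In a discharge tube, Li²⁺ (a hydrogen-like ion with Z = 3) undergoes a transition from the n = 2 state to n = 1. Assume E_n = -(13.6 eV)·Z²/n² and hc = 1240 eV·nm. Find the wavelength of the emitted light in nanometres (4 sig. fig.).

13.51 nm

For Z = 3 the level energies scale as Z², so the effective Rydberg energy is 13.6 × 9 = 122.4 eV.
ΔE = 122.4 × (1/1² − 1/2²) = 122.4 × 0.7500 = 91.80 eV.
λ = hc/ΔE = 1240 / 91.80 = 13.51 nm.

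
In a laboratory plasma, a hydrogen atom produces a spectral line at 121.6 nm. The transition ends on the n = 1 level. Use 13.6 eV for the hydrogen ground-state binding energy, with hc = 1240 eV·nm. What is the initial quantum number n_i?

The photon energy is ΔE = hc/λ = 1240 / 121.6 = 10.20 eV.
With Z = 1, ΔE = 13.60 × (1/n_f² − 1/n_i²), so 1/n_f² − 1/n_i² = 0.7498.
With n_f = 1: 1/n_i² = 1/1 − 0.7498 = 0.2502, so n_i ≈ 2.00.

n_i = 2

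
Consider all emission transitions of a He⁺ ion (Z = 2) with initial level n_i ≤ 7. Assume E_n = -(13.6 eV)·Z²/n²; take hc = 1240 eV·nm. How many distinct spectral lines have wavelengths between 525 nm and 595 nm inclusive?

Enumerate all n_i → n_f pairs with 1 ≤ n_f < n_i ≤ 7 and compute λ = 1240 / [13.6·4·(1/n_f² − 1/n_i²)].
Lines falling in [525, 595] nm: 7→4 (541.5 nm).

1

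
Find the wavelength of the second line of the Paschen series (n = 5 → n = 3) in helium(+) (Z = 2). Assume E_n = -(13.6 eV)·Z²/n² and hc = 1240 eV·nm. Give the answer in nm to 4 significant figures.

The Paschen series terminates on n_f = 3; the second line has n_i = 3+2 = 5.
ΔE = 54.40 × (1/3² − 1/5²) = 3.868 eV.
λ = 1240 / 3.868 = 320.5 nm.

320.5 nm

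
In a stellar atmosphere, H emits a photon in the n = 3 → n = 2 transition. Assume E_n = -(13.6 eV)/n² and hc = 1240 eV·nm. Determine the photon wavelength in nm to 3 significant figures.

656 nm

ΔE = 13.60 × (1/2² − 1/3²) = 13.60 × 0.1389 = 1.889 eV.
λ = hc/ΔE = 1240 / 1.889 = 656 nm.
This line belongs to the Balmer series.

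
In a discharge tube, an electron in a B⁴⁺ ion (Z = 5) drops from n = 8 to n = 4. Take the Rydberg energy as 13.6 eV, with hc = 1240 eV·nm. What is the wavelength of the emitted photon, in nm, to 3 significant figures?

77.8 nm

For Z = 5 the level energies scale as Z², so the effective Rydberg energy is 13.6 × 25 = 340.0 eV.
ΔE = 340.0 × (1/4² − 1/8²) = 340.0 × 0.04688 = 15.94 eV.
λ = hc/ΔE = 1240 / 15.94 = 77.8 nm.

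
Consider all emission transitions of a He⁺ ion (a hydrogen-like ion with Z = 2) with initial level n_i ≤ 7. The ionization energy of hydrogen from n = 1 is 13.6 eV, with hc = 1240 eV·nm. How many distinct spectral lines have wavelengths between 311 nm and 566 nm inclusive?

Enumerate all n_i → n_f pairs with 1 ≤ n_f < n_i ≤ 7 and compute λ = 1240 / [13.6·4·(1/n_f² − 1/n_i²)].
Lines falling in [311, 566] nm: 5→3 (320.5 nm), 4→3 (468.9 nm), 7→4 (541.5 nm).

3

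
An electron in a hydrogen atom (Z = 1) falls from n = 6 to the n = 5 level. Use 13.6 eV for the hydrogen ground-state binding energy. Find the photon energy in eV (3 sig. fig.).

0.166 eV

E_6 = −13.60/36 = −0.3778 eV and E_5 = −13.60/25 = −0.5440 eV.
The photon energy is |E_6 − E_5| = 0.166 eV.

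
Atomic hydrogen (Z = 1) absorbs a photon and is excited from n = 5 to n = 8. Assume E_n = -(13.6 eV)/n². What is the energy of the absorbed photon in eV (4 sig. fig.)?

E_8 = −13.60/64 = −0.2125 eV and E_5 = −13.60/25 = −0.5440 eV.
The photon energy is |E_8 − E_5| = 0.3315 eV.

0.3315 eV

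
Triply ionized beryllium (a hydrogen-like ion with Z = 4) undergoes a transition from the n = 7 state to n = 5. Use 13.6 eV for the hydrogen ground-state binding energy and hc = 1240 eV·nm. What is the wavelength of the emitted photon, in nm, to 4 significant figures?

290.9 nm

For Z = 4 the level energies scale as Z², so the effective Rydberg energy is 13.6 × 16 = 217.6 eV.
ΔE = 217.6 × (1/5² − 1/7²) = 217.6 × 0.01959 = 4.263 eV.
λ = hc/ΔE = 1240 / 4.263 = 290.9 nm.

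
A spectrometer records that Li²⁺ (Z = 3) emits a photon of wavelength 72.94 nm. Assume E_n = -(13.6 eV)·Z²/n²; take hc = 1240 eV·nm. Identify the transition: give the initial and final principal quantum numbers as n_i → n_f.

n_i = 3, n_f = 2

The photon energy is ΔE = hc/λ = 1240 / 72.94 = 17.00 eV.
With Z = 3, ΔE = 122.4 × (1/n_f² − 1/n_i²), so 1/n_f² − 1/n_i² = 0.1389.
Trying n_f = 2 gives 1/n_i² = 0.1111, i.e. n_i ≈ 3; this pair matches.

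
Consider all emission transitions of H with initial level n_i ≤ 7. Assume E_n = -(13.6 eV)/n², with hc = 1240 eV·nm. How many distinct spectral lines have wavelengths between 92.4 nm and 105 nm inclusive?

Enumerate all n_i → n_f pairs with 1 ≤ n_f < n_i ≤ 7 and compute λ = 1240 / [13.6·1·(1/n_f² − 1/n_i²)].
Lines falling in [92.4, 105] nm: 7→1 (93.08 nm), 6→1 (93.78 nm), 5→1 (94.98 nm), 4→1 (97.25 nm), 3→1 (102.6 nm).

5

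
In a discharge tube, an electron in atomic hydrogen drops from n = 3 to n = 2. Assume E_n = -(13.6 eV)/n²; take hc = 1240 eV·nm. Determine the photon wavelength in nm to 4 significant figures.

ΔE = 13.60 × (1/2² − 1/3²) = 13.60 × 0.1389 = 1.889 eV.
λ = hc/ΔE = 1240 / 1.889 = 656.5 nm.

656.5 nm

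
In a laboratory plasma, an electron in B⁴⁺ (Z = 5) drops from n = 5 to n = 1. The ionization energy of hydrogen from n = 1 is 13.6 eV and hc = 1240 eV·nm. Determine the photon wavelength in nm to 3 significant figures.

For Z = 5 the level energies scale as Z², so the effective Rydberg energy is 13.6 × 25 = 340.0 eV.
ΔE = 340.0 × (1/1² − 1/5²) = 340.0 × 0.9600 = 326.4 eV.
λ = hc/ΔE = 1240 / 326.4 = 3.80 nm.

3.80 nm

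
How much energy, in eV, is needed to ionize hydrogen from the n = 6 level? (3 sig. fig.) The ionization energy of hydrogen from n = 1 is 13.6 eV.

0.378 eV

E_6 = −13.60/36 = −0.378 eV, so ionization (to E = 0) requires 0.378 eV.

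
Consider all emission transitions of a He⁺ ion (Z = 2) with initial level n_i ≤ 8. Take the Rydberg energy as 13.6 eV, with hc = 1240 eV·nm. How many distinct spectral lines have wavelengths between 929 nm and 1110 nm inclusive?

2

Enumerate all n_i → n_f pairs with 1 ≤ n_f < n_i ≤ 8 and compute λ = 1240 / [13.6·4·(1/n_f² − 1/n_i²)].
Lines falling in [929, 1110] nm: 8→5 (935.1 nm), 5→4 (1013 nm).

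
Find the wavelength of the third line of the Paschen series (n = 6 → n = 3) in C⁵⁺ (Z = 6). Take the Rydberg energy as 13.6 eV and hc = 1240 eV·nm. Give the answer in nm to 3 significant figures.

The Paschen series terminates on n_f = 3; the third line has n_i = 3+3 = 6.
ΔE = 489.6 × (1/3² − 1/6²) = 40.80 eV.
λ = 1240 / 40.80 = 30.4 nm.

30.4 nm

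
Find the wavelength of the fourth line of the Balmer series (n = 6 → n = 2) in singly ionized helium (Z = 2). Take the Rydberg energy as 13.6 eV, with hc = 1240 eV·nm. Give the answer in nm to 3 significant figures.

The Balmer series terminates on n_f = 2; the fourth line has n_i = 2+4 = 6.
ΔE = 54.40 × (1/2² − 1/6²) = 12.09 eV.
λ = 1240 / 12.09 = 103 nm.

103 nm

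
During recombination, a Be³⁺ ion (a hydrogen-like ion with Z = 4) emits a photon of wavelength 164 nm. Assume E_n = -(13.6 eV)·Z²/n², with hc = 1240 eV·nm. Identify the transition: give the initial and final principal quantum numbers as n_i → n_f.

n_i = 6, n_f = 4

The photon energy is ΔE = hc/λ = 1240 / 164 = 7.561 eV.
With Z = 4, ΔE = 217.6 × (1/n_f² − 1/n_i²), so 1/n_f² − 1/n_i² = 0.03475.
Trying n_f = 4 gives 1/n_i² = 0.02775, i.e. n_i ≈ 6; this pair matches.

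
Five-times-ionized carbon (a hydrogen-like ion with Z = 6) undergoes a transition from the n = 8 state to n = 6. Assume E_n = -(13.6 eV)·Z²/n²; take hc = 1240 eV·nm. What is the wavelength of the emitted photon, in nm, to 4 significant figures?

For Z = 6 the level energies scale as Z², so the effective Rydberg energy is 13.6 × 36 = 489.6 eV.
ΔE = 489.6 × (1/6² − 1/8²) = 489.6 × 0.01215 = 5.950 eV.
λ = hc/ΔE = 1240 / 5.950 = 208.4 nm.

208.4 nm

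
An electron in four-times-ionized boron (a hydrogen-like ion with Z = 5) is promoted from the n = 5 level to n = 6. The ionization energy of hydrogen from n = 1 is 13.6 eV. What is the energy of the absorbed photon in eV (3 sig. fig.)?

The Bohr energies scale as Z², so for Z = 5: E_n = −340.0/n² eV.
E_6 = −340.0/36 = −9.444 eV and E_5 = −340.0/25 = −13.60 eV.
The photon energy is |E_6 − E_5| = 4.16 eV.

4.16 eV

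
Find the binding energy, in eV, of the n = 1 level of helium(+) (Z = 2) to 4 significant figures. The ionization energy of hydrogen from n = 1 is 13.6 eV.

E_n = −13.6 Z²/n² = −54.40/n² eV for Z = 2.
E_1 = −54.40/1 = −54.40 eV, so ionization (to E = 0) requires 54.40 eV.

54.40 eV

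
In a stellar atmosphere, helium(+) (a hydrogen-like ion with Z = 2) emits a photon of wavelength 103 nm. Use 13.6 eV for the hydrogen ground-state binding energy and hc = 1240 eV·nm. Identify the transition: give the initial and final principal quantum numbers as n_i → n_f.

The photon energy is ΔE = hc/λ = 1240 / 103 = 12.04 eV.
With Z = 2, ΔE = 54.40 × (1/n_f² − 1/n_i²), so 1/n_f² − 1/n_i² = 0.2213.
Trying n_f = 2 gives 1/n_i² = 0.02870, i.e. n_i ≈ 6; this pair matches.

n_i = 6, n_f = 2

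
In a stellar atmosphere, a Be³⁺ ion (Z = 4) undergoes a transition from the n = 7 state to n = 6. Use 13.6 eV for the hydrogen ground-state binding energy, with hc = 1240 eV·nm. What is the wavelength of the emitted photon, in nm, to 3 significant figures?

773 nm

For Z = 4 the level energies scale as Z², so the effective Rydberg energy is 13.6 × 16 = 217.6 eV.
ΔE = 217.6 × (1/6² − 1/7²) = 217.6 × 0.007370 = 1.604 eV.
λ = hc/ΔE = 1240 / 1.604 = 773 nm.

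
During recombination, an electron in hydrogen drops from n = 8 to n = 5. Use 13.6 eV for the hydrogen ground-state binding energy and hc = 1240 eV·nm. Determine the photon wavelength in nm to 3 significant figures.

ΔE = 13.60 × (1/5² − 1/8²) = 13.60 × 0.02438 = 0.3315 eV.
λ = hc/ΔE = 1240 / 0.3315 = 3740 nm.

3740 nm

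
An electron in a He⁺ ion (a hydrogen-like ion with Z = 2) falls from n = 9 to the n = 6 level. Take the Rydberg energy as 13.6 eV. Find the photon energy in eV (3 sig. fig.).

0.840 eV

The Bohr energies scale as Z², so for Z = 2: E_n = −54.40/n² eV.
E_9 = −54.40/81 = −0.6716 eV and E_6 = −54.40/36 = −1.511 eV.
The photon energy is |E_9 − E_6| = 0.840 eV.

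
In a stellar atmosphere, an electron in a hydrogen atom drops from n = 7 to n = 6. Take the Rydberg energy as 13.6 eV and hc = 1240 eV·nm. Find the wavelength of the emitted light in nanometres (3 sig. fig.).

12400 nm

ΔE = 13.60 × (1/6² − 1/7²) = 13.60 × 0.007370 = 0.1002 eV.
λ = hc/ΔE = 1240 / 0.1002 = 12400 nm.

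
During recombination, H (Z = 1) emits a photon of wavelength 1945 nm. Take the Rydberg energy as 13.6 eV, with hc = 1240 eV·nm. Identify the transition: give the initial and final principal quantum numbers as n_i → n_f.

n_i = 8, n_f = 4

The photon energy is ΔE = hc/λ = 1240 / 1945 = 0.6375 eV.
With Z = 1, ΔE = 13.60 × (1/n_f² − 1/n_i²), so 1/n_f² − 1/n_i² = 0.04688.
Trying n_f = 4 gives 1/n_i² = 0.01562, i.e. n_i ≈ 8; this pair matches.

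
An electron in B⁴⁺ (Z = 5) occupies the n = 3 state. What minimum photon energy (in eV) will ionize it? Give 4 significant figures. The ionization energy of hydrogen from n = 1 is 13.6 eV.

E_n = −13.6 Z²/n² = −340.0/n² eV for Z = 5.
E_3 = −340.0/9 = −37.78 eV, so ionization (to E = 0) requires 37.78 eV.

37.78 eV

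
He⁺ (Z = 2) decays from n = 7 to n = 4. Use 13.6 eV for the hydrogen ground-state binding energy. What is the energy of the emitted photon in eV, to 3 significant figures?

2.29 eV

The Bohr energies scale as Z², so for Z = 2: E_n = −54.40/n² eV.
E_7 = −54.40/49 = −1.110 eV and E_4 = −54.40/16 = −3.400 eV.
The photon energy is |E_7 − E_4| = 2.29 eV.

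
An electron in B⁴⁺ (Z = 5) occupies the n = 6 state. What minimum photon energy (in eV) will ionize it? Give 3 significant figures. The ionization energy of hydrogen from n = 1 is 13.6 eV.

9.44 eV

E_n = −13.6 Z²/n² = −340.0/n² eV for Z = 5.
E_6 = −340.0/36 = −9.44 eV, so ionization (to E = 0) requires 9.44 eV.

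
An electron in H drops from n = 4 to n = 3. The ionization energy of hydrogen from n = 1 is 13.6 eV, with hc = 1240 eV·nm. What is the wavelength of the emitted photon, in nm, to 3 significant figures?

1880 nm

ΔE = 13.60 × (1/3² − 1/4²) = 13.60 × 0.04861 = 0.6611 eV.
λ = hc/ΔE = 1240 / 0.6611 = 1880 nm.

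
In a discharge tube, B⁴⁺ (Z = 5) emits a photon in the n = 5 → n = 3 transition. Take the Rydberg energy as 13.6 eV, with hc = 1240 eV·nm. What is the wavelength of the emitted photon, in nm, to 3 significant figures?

For Z = 5 the level energies scale as Z², so the effective Rydberg energy is 13.6 × 25 = 340.0 eV.
ΔE = 340.0 × (1/3² − 1/5²) = 340.0 × 0.07111 = 24.18 eV.
λ = hc/ΔE = 1240 / 24.18 = 51.3 nm.

51.3 nm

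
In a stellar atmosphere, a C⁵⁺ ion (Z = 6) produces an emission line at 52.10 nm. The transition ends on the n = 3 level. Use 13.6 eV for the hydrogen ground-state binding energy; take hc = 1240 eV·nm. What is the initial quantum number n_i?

n_i = 4

The photon energy is ΔE = hc/λ = 1240 / 52.10 = 23.80 eV.
With Z = 6, ΔE = 489.6 × (1/n_f² − 1/n_i²), so 1/n_f² − 1/n_i² = 0.04861.
With n_f = 3: 1/n_i² = 1/9 − 0.04861 = 0.06250, so n_i ≈ 4.00.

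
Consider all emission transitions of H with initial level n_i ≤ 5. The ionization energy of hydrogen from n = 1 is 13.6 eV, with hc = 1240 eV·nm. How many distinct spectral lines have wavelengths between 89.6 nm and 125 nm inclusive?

Enumerate all n_i → n_f pairs with 1 ≤ n_f < n_i ≤ 5 and compute λ = 1240 / [13.6·1·(1/n_f² − 1/n_i²)].
Lines falling in [89.6, 125] nm: 5→1 (94.98 nm), 4→1 (97.25 nm), 3→1 (102.6 nm), 2→1 (121.6 nm).

4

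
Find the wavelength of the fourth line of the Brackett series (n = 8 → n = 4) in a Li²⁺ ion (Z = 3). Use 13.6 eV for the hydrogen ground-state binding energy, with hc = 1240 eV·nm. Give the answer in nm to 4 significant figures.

216.1 nm

The Brackett series terminates on n_f = 4; the fourth line has n_i = 4+4 = 8.
ΔE = 122.4 × (1/4² − 1/8²) = 5.738 eV.
λ = 1240 / 5.738 = 216.1 nm.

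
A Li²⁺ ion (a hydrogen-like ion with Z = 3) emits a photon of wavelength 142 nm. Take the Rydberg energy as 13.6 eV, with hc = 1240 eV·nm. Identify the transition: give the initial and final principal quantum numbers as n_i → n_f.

n_i = 5, n_f = 3

The photon energy is ΔE = hc/λ = 1240 / 142 = 8.732 eV.
With Z = 3, ΔE = 122.4 × (1/n_f² − 1/n_i²), so 1/n_f² − 1/n_i² = 0.07134.
Trying n_f = 3 gives 1/n_i² = 0.03977, i.e. n_i ≈ 5; this pair matches.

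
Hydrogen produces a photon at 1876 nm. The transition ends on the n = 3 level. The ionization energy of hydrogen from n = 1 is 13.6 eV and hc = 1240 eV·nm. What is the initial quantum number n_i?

The photon energy is ΔE = hc/λ = 1240 / 1876 = 0.6610 eV.
With Z = 1, ΔE = 13.60 × (1/n_f² − 1/n_i²), so 1/n_f² − 1/n_i² = 0.04860.
With n_f = 3: 1/n_i² = 1/9 − 0.04860 = 0.06251, so n_i ≈ 4.00.

n_i = 4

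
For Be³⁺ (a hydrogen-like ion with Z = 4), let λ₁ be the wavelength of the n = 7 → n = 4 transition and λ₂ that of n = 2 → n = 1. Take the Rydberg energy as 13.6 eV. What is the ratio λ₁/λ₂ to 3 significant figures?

17.8

λ ∝ 1/ΔE ∝ 1/(1/n_f² − 1/n_i²), and the Z² and hc factors cancel in the ratio.
λ₁/λ₂ = (1/1² − 1/2²)/(1/4² − 1/7²) = 0.7500/0.04209 = 17.8.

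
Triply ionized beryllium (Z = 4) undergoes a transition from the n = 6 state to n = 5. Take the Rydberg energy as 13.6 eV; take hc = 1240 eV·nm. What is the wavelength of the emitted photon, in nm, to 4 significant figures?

466.2 nm

For Z = 4 the level energies scale as Z², so the effective Rydberg energy is 13.6 × 16 = 217.6 eV.
ΔE = 217.6 × (1/5² − 1/6²) = 217.6 × 0.01222 = 2.660 eV.
λ = hc/ΔE = 1240 / 2.660 = 466.2 nm.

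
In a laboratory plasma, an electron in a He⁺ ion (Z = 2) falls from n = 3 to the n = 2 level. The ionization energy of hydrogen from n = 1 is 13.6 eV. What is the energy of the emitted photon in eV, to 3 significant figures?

The Bohr energies scale as Z², so for Z = 2: E_n = −54.40/n² eV.
E_3 = −54.40/9 = −6.044 eV and E_2 = −54.40/4 = −13.60 eV.
The photon energy is |E_3 − E_2| = 7.56 eV.

7.56 eV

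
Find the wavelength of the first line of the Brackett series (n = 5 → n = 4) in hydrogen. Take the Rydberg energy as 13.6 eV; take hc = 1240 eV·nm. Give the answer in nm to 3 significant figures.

4050 nm

The Brackett series terminates on n_f = 4; the first line has n_i = 4+1 = 5.
ΔE = 13.60 × (1/4² − 1/5²) = 0.3060 eV.
λ = 1240 / 0.3060 = 4050 nm.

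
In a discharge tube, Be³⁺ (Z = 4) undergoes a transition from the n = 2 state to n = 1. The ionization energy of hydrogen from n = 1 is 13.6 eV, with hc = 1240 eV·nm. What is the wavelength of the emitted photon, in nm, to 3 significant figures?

For Z = 4 the level energies scale as Z², so the effective Rydberg energy is 13.6 × 16 = 217.6 eV.
ΔE = 217.6 × (1/1² − 1/2²) = 217.6 × 0.7500 = 163.2 eV.
λ = hc/ΔE = 1240 / 163.2 = 7.60 nm.

7.60 nm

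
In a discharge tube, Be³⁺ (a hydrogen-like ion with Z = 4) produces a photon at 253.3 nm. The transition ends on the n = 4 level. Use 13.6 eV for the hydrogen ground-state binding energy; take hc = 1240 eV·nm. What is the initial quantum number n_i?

n_i = 5

The photon energy is ΔE = hc/λ = 1240 / 253.3 = 4.895 eV.
With Z = 4, ΔE = 217.6 × (1/n_f² − 1/n_i²), so 1/n_f² − 1/n_i² = 0.02250.
With n_f = 4: 1/n_i² = 1/16 − 0.02250 = 0.04000, so n_i ≈ 5.00.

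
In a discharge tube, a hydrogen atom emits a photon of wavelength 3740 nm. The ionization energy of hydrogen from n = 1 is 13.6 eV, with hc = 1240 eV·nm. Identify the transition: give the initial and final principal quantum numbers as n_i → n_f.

n_i = 8, n_f = 5

The photon energy is ΔE = hc/λ = 1240 / 3740 = 0.3316 eV.
With Z = 1, ΔE = 13.60 × (1/n_f² − 1/n_i²), so 1/n_f² − 1/n_i² = 0.02438.
Trying n_f = 5 gives 1/n_i² = 0.01562, i.e. n_i ≈ 8; this pair matches.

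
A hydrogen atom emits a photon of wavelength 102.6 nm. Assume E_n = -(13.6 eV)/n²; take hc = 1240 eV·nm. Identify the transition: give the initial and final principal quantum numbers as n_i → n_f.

The photon energy is ΔE = hc/λ = 1240 / 102.6 = 12.09 eV.
With Z = 1, ΔE = 13.60 × (1/n_f² − 1/n_i²), so 1/n_f² − 1/n_i² = 0.8887.
Trying n_f = 1 gives 1/n_i² = 0.1113, i.e. n_i ≈ 3; this pair matches.

n_i = 3, n_f = 1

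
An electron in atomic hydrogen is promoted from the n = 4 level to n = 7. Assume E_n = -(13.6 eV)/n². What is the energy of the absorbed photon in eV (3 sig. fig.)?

E_7 = −13.60/49 = −0.2776 eV and E_4 = −13.60/16 = −0.8500 eV.
The photon energy is |E_7 − E_4| = 0.572 eV.

0.572 eV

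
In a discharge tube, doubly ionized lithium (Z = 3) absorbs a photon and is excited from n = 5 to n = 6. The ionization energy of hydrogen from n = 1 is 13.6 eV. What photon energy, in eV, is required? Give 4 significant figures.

1.496 eV

The Bohr energies scale as Z², so for Z = 3: E_n = −122.4/n² eV.
E_6 = −122.4/36 = −3.400 eV and E_5 = −122.4/25 = −4.896 eV.
The photon energy is |E_6 − E_5| = 1.496 eV.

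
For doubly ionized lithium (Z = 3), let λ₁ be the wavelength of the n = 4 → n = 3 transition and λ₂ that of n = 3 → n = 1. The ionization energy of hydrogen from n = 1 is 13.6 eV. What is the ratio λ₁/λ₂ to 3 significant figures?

λ ∝ 1/ΔE ∝ 1/(1/n_f² − 1/n_i²), and the Z² and hc factors cancel in the ratio.
λ₁/λ₂ = (1/1² − 1/3²)/(1/3² − 1/4²) = 0.8889/0.04861 = 18.3.

18.3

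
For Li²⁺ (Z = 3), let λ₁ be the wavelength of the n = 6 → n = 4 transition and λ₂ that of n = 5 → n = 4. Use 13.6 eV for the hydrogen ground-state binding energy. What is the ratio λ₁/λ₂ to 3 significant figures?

0.648

λ ∝ 1/ΔE ∝ 1/(1/n_f² − 1/n_i²), and the Z² and hc factors cancel in the ratio.
λ₁/λ₂ = (1/4² − 1/5²)/(1/4² − 1/6²) = 0.02250/0.03472 = 0.648.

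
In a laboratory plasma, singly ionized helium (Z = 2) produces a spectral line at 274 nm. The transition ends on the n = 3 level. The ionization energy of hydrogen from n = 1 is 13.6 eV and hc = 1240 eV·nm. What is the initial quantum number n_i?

The photon energy is ΔE = hc/λ = 1240 / 274 = 4.526 eV.
With Z = 2, ΔE = 54.40 × (1/n_f² − 1/n_i²), so 1/n_f² − 1/n_i² = 0.08319.
With n_f = 3: 1/n_i² = 1/9 − 0.08319 = 0.02792, so n_i ≈ 5.98.

n_i = 6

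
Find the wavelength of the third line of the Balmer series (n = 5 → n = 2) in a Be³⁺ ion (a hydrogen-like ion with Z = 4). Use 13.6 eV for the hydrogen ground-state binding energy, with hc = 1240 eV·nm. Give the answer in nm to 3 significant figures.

The Balmer series terminates on n_f = 2; the third line has n_i = 2+3 = 5.
ΔE = 217.6 × (1/2² − 1/5²) = 45.70 eV.
λ = 1240 / 45.70 = 27.1 nm.

27.1 nm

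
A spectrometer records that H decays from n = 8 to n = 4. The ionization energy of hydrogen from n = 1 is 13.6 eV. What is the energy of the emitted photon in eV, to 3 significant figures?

0.638 eV

E_8 = −13.60/64 = −0.2125 eV and E_4 = −13.60/16 = −0.8500 eV.
The photon energy is |E_8 − E_4| = 0.638 eV.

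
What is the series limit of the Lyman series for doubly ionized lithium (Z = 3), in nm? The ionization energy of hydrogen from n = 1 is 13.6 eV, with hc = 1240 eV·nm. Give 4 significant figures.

The Lyman series has lower level n_f = 1; the series limit corresponds to n_i → ∞.
ΔE_max = 13.6 × 9 / 1² = 122.4 eV.
λ_min = 1240 / 122.4 = 10.13 nm.

10.13 nm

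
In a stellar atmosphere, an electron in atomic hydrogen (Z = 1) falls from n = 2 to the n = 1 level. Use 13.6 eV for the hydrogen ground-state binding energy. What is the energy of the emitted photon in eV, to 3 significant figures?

E_2 = −13.60/4 = −3.400 eV and E_1 = −13.60/1 = −13.60 eV.
The photon energy is |E_2 − E_1| = 10.2 eV.

10.2 eV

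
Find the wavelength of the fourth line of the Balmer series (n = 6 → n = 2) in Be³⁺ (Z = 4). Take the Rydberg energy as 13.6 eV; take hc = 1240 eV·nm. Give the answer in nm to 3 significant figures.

25.6 nm

The Balmer series terminates on n_f = 2; the fourth line has n_i = 2+4 = 6.
ΔE = 217.6 × (1/2² − 1/6²) = 48.36 eV.
λ = 1240 / 48.36 = 25.6 nm.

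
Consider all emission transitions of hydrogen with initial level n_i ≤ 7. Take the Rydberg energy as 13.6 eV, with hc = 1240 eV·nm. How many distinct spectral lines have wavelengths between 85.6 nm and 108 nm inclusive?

5

Enumerate all n_i → n_f pairs with 1 ≤ n_f < n_i ≤ 7 and compute λ = 1240 / [13.6·1·(1/n_f² − 1/n_i²)].
Lines falling in [85.6, 108] nm: 7→1 (93.08 nm), 6→1 (93.78 nm), 5→1 (94.98 nm), 4→1 (97.25 nm), 3→1 (102.6 nm).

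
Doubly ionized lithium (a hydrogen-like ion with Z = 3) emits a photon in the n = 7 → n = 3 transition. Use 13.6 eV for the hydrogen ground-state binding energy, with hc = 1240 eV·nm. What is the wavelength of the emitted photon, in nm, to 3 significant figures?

For Z = 3 the level energies scale as Z², so the effective Rydberg energy is 13.6 × 9 = 122.4 eV.
ΔE = 122.4 × (1/3² − 1/7²) = 122.4 × 0.09070 = 11.10 eV.
λ = hc/ΔE = 1240 / 11.10 = 112 nm.

112 nm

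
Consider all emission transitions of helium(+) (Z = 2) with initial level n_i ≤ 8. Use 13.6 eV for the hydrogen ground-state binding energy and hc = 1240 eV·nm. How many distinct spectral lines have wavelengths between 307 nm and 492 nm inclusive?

Enumerate all n_i → n_f pairs with 1 ≤ n_f < n_i ≤ 8 and compute λ = 1240 / [13.6·4·(1/n_f² − 1/n_i²)].
Lines falling in [307, 492] nm: 5→3 (320.5 nm), 4→3 (468.9 nm), 8→4 (486.3 nm).

3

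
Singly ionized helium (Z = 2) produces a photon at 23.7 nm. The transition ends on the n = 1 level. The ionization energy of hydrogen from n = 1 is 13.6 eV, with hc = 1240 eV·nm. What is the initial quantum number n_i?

n_i = 5

The photon energy is ΔE = hc/λ = 1240 / 23.7 = 52.32 eV.
With Z = 2, ΔE = 54.40 × (1/n_f² − 1/n_i²), so 1/n_f² − 1/n_i² = 0.9618.
With n_f = 1: 1/n_i² = 1/1 − 0.9618 = 0.03822, so n_i ≈ 5.11.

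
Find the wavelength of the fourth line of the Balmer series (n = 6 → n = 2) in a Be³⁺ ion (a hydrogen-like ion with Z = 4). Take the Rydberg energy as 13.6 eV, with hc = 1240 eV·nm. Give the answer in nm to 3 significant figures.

The Balmer series terminates on n_f = 2; the fourth line has n_i = 2+4 = 6.
ΔE = 217.6 × (1/2² − 1/6²) = 48.36 eV.
λ = 1240 / 48.36 = 25.6 nm.

25.6 nm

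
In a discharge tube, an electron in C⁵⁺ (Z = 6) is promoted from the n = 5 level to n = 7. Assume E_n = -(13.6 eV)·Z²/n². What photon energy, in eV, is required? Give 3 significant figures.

The Bohr energies scale as Z², so for Z = 6: E_n = −489.6/n² eV.
E_7 = −489.6/49 = −9.992 eV and E_5 = −489.6/25 = −19.58 eV.
The photon energy is |E_7 − E_5| = 9.59 eV.

9.59 eV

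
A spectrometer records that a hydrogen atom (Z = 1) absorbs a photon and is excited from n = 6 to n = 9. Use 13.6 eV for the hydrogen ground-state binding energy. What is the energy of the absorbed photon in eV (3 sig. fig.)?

E_9 = −13.60/81 = −0.1679 eV and E_6 = −13.60/36 = −0.3778 eV.
The photon energy is |E_9 − E_6| = 0.210 eV.

0.210 eV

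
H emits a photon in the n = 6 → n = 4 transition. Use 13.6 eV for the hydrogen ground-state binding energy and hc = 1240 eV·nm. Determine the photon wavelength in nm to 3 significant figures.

2630 nm

ΔE = 13.60 × (1/4² − 1/6²) = 13.60 × 0.03472 = 0.4722 eV.
λ = hc/ΔE = 1240 / 0.4722 = 2630 nm.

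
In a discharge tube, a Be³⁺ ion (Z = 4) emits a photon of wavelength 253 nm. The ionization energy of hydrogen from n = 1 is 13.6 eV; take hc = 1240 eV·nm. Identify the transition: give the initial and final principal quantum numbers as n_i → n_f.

The photon energy is ΔE = hc/λ = 1240 / 253 = 4.901 eV.
With Z = 4, ΔE = 217.6 × (1/n_f² − 1/n_i²), so 1/n_f² − 1/n_i² = 0.02252.
Trying n_f = 4 gives 1/n_i² = 0.03998, i.e. n_i ≈ 5; this pair matches.

n_i = 5, n_f = 4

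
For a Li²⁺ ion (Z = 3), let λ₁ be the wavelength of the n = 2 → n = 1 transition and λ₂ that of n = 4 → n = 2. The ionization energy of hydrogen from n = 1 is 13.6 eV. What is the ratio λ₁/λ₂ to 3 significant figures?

0.250

λ ∝ 1/ΔE ∝ 1/(1/n_f² − 1/n_i²), and the Z² and hc factors cancel in the ratio.
λ₁/λ₂ = (1/2² − 1/4²)/(1/1² − 1/2²) = 0.1875/0.7500 = 0.250.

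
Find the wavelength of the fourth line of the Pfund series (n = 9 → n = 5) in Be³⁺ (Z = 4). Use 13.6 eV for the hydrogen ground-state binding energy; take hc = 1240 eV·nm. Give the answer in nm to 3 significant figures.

206 nm

The Pfund series terminates on n_f = 5; the fourth line has n_i = 5+4 = 9.
ΔE = 217.6 × (1/5² − 1/9²) = 6.018 eV.
λ = 1240 / 6.018 = 206 nm.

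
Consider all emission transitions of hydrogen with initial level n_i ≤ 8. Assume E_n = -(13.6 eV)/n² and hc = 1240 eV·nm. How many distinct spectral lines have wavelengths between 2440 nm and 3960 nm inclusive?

2

Enumerate all n_i → n_f pairs with 1 ≤ n_f < n_i ≤ 8 and compute λ = 1240 / [13.6·1·(1/n_f² − 1/n_i²)].
Lines falling in [2440, 3960] nm: 6→4 (2626 nm), 8→5 (3741 nm).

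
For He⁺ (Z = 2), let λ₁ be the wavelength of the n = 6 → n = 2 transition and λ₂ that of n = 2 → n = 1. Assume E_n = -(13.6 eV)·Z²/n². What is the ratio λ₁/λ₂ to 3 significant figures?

λ ∝ 1/ΔE ∝ 1/(1/n_f² − 1/n_i²), and the Z² and hc factors cancel in the ratio.
λ₁/λ₂ = (1/1² − 1/2²)/(1/2² − 1/6²) = 0.7500/0.2222 = 3.38.

3.38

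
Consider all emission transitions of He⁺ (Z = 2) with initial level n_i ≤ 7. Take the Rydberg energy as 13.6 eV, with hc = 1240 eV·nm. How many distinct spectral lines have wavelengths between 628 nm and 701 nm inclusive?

1

Enumerate all n_i → n_f pairs with 1 ≤ n_f < n_i ≤ 7 and compute λ = 1240 / [13.6·4·(1/n_f² − 1/n_i²)].
Lines falling in [628, 701] nm: 6→4 (656.5 nm).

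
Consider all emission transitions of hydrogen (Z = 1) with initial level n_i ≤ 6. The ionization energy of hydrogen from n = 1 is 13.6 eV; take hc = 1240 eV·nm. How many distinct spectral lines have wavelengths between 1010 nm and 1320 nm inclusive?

Enumerate all n_i → n_f pairs with 1 ≤ n_f < n_i ≤ 6 and compute λ = 1240 / [13.6·1·(1/n_f² − 1/n_i²)].
Lines falling in [1010, 1320] nm: 6→3 (1094 nm), 5→3 (1282 nm).

2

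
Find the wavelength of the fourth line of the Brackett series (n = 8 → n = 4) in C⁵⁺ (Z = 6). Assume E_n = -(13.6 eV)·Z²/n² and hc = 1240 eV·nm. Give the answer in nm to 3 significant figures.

54.0 nm

The Brackett series terminates on n_f = 4; the fourth line has n_i = 4+4 = 8.
ΔE = 489.6 × (1/4² − 1/8²) = 22.95 eV.
λ = 1240 / 22.95 = 54.0 nm.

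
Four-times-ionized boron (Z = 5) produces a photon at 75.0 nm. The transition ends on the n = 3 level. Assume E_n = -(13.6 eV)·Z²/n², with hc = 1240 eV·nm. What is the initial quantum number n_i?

n_i = 4

The photon energy is ΔE = hc/λ = 1240 / 75.0 = 16.53 eV.
With Z = 5, ΔE = 340.0 × (1/n_f² − 1/n_i²), so 1/n_f² − 1/n_i² = 0.04863.
With n_f = 3: 1/n_i² = 1/9 − 0.04863 = 0.06248, so n_i ≈ 4.00.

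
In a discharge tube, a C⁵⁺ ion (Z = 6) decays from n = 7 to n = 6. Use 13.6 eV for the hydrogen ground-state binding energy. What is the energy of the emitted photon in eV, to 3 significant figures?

The Bohr energies scale as Z², so for Z = 6: E_n = −489.6/n² eV.
E_7 = −489.6/49 = −9.992 eV and E_6 = −489.6/36 = −13.60 eV.
The photon energy is |E_7 − E_6| = 3.61 eV.

3.61 eV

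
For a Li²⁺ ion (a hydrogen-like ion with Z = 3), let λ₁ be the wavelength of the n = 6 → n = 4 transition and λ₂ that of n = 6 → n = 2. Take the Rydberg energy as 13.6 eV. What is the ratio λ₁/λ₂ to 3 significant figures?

6.40

λ ∝ 1/ΔE ∝ 1/(1/n_f² − 1/n_i²), and the Z² and hc factors cancel in the ratio.
λ₁/λ₂ = (1/2² − 1/6²)/(1/4² − 1/6²) = 0.2222/0.03472 = 6.40.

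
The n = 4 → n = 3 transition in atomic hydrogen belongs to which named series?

The series is set by the lower level: n_f = 3 is the Paschen series.

Paschen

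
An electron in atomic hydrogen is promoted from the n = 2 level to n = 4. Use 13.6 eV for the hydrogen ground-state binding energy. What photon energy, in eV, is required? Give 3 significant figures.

2.55 eV

E_4 = −13.60/16 = −0.8500 eV and E_2 = −13.60/4 = −3.400 eV.
The photon energy is |E_4 − E_2| = 2.55 eV.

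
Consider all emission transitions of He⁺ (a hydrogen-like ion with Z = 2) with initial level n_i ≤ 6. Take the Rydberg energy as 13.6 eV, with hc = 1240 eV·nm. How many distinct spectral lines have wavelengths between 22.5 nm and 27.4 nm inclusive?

Enumerate all n_i → n_f pairs with 1 ≤ n_f < n_i ≤ 6 and compute λ = 1240 / [13.6·4·(1/n_f² − 1/n_i²)].
Lines falling in [22.5, 27.4] nm: 6→1 (23.45 nm), 5→1 (23.74 nm), 4→1 (24.31 nm), 3→1 (25.64 nm).

4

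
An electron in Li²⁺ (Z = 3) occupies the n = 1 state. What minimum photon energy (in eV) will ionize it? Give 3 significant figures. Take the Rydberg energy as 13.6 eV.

122 eV

E_n = −13.6 Z²/n² = −122.4/n² eV for Z = 3.
E_1 = −122.4/1 = −122 eV, so ionization (to E = 0) requires 122 eV.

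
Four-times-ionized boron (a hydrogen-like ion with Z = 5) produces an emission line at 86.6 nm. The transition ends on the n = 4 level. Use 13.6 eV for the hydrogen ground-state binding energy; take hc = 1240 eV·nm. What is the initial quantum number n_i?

The photon energy is ΔE = hc/λ = 1240 / 86.6 = 14.32 eV.
With Z = 5, ΔE = 340.0 × (1/n_f² − 1/n_i²), so 1/n_f² − 1/n_i² = 0.04211.
With n_f = 4: 1/n_i² = 1/16 − 0.04211 = 0.02039, so n_i ≈ 7.00.

n_i = 7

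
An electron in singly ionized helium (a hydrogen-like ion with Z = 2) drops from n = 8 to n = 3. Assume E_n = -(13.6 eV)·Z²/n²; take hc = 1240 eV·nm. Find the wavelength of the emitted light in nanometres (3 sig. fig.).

239 nm

For Z = 2 the level energies scale as Z², so the effective Rydberg energy is 13.6 × 4 = 54.40 eV.
ΔE = 54.40 × (1/3² − 1/8²) = 54.40 × 0.09549 = 5.194 eV.
λ = hc/ΔE = 1240 / 5.194 = 239 nm.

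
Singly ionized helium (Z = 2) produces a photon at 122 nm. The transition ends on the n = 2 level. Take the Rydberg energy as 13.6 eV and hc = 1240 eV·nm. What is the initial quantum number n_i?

n_i = 4

The photon energy is ΔE = hc/λ = 1240 / 122 = 10.16 eV.
With Z = 2, ΔE = 54.40 × (1/n_f² − 1/n_i²), so 1/n_f² − 1/n_i² = 0.1868.
With n_f = 2: 1/n_i² = 1/4 − 0.1868 = 0.06316, so n_i ≈ 3.98.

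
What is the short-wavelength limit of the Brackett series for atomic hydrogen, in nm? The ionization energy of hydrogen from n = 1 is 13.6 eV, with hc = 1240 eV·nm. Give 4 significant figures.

The Brackett series has lower level n_f = 4; the series limit corresponds to n_i → ∞.
ΔE_max = 13.6 × 1 / 4² = 0.8500 eV.
λ_min = 1240 / 0.8500 = 1459 nm.

1459 nm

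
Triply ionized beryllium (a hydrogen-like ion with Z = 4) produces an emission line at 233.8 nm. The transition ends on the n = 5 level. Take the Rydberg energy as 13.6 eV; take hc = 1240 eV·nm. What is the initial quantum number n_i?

The photon energy is ΔE = hc/λ = 1240 / 233.8 = 5.304 eV.
With Z = 4, ΔE = 217.6 × (1/n_f² − 1/n_i²), so 1/n_f² − 1/n_i² = 0.02437.
With n_f = 5: 1/n_i² = 1/25 − 0.02437 = 0.01563, so n_i ≈ 8.00.

n_i = 8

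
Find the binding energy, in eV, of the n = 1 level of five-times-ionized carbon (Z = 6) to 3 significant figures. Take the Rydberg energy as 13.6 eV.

E_n = −13.6 Z²/n² = −489.6/n² eV for Z = 6.
E_1 = −489.6/1 = −490 eV, so ionization (to E = 0) requires 490 eV.

490 eV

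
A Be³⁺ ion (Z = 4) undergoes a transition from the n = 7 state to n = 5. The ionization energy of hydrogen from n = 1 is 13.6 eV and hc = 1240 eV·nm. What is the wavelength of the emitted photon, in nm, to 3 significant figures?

291 nm

For Z = 4 the level energies scale as Z², so the effective Rydberg energy is 13.6 × 16 = 217.6 eV.
ΔE = 217.6 × (1/5² − 1/7²) = 217.6 × 0.01959 = 4.263 eV.
λ = hc/ΔE = 1240 / 4.263 = 291 nm.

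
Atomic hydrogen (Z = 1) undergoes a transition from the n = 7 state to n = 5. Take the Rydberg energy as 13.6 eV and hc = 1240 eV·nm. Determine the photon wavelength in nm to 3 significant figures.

ΔE = 13.60 × (1/5² − 1/7²) = 13.60 × 0.01959 = 0.2664 eV.
λ = hc/ΔE = 1240 / 0.2664 = 4650 nm.

4650 nm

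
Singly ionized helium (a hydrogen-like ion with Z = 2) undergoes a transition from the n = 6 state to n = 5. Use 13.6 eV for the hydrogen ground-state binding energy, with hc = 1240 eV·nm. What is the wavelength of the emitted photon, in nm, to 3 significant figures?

1860 nm

For Z = 2 the level energies scale as Z², so the effective Rydberg energy is 13.6 × 4 = 54.40 eV.
ΔE = 54.40 × (1/5² − 1/6²) = 54.40 × 0.01222 = 0.6649 eV.
λ = hc/ΔE = 1240 / 0.6649 = 1860 nm.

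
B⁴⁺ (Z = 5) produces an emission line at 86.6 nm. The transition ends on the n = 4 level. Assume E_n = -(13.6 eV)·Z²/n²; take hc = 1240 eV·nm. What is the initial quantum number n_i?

The photon energy is ΔE = hc/λ = 1240 / 86.6 = 14.32 eV.
With Z = 5, ΔE = 340.0 × (1/n_f² − 1/n_i²), so 1/n_f² − 1/n_i² = 0.04211.
With n_f = 4: 1/n_i² = 1/16 − 0.04211 = 0.02039, so n_i ≈ 7.00.

n_i = 7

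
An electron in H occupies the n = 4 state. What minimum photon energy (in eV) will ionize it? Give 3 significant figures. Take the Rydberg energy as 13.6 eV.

E_4 = −13.60/16 = −0.850 eV, so ionization (to E = 0) requires 0.850 eV.

0.850 eV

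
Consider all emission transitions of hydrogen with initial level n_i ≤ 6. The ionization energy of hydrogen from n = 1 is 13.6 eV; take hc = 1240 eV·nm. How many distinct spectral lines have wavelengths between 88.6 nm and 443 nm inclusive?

7

Enumerate all n_i → n_f pairs with 1 ≤ n_f < n_i ≤ 6 and compute λ = 1240 / [13.6·1·(1/n_f² − 1/n_i²)].
Lines falling in [88.6, 443] nm: 6→1 (93.78 nm), 5→1 (94.98 nm), 4→1 (97.25 nm), 3→1 (102.6 nm), 2→1 (121.6 nm), 6→2 (410.3 nm), 5→2 (434.2 nm).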